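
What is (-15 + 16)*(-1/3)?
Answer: -1/3 ≈ -0.33333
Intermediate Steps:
(-15 + 16)*(-1/3) = 1*(-1*1/3) = 1*(-1/3) = -1/3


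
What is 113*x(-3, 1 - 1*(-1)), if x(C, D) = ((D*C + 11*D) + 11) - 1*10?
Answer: 1921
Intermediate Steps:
x(C, D) = 1 + 11*D + C*D (x(C, D) = ((C*D + 11*D) + 11) - 10 = ((11*D + C*D) + 11) - 10 = (11 + 11*D + C*D) - 10 = 1 + 11*D + C*D)
113*x(-3, 1 - 1*(-1)) = 113*(1 + 11*(1 - 1*(-1)) - 3*(1 - 1*(-1))) = 113*(1 + 11*(1 + 1) - 3*(1 + 1)) = 113*(1 + 11*2 - 3*2) = 113*(1 + 22 - 6) = 113*17 = 1921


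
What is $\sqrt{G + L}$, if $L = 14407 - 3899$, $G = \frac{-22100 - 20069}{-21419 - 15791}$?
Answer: $\frac{\sqrt{3910448490}}{610} \approx 102.51$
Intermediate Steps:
$G = \frac{42169}{37210}$ ($G = - \frac{42169}{-37210} = \left(-42169\right) \left(- \frac{1}{37210}\right) = \frac{42169}{37210} \approx 1.1333$)
$L = 10508$
$\sqrt{G + L} = \sqrt{\frac{42169}{37210} + 10508} = \sqrt{\frac{391044849}{37210}} = \frac{\sqrt{3910448490}}{610}$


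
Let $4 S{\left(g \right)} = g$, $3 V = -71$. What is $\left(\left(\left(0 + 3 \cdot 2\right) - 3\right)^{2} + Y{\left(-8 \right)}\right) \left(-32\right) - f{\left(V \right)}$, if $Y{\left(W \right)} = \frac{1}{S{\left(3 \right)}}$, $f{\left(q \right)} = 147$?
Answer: $- \frac{1433}{3} \approx -477.67$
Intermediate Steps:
$V = - \frac{71}{3}$ ($V = \frac{1}{3} \left(-71\right) = - \frac{71}{3} \approx -23.667$)
$S{\left(g \right)} = \frac{g}{4}$
$Y{\left(W \right)} = \frac{4}{3}$ ($Y{\left(W \right)} = \frac{1}{\frac{1}{4} \cdot 3} = \frac{1}{\frac{3}{4}} = \frac{4}{3}$)
$\left(\left(\left(0 + 3 \cdot 2\right) - 3\right)^{2} + Y{\left(-8 \right)}\right) \left(-32\right) - f{\left(V \right)} = \left(\left(\left(0 + 3 \cdot 2\right) - 3\right)^{2} + \frac{4}{3}\right) \left(-32\right) - 147 = \left(\left(\left(0 + 6\right) - 3\right)^{2} + \frac{4}{3}\right) \left(-32\right) - 147 = \left(\left(6 - 3\right)^{2} + \frac{4}{3}\right) \left(-32\right) - 147 = \left(3^{2} + \frac{4}{3}\right) \left(-32\right) - 147 = \left(9 + \frac{4}{3}\right) \left(-32\right) - 147 = \frac{31}{3} \left(-32\right) - 147 = - \frac{992}{3} - 147 = - \frac{1433}{3}$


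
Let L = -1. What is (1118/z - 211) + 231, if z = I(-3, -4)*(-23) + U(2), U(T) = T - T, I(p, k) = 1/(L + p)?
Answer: 4932/23 ≈ 214.43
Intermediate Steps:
I(p, k) = 1/(-1 + p)
U(T) = 0
z = 23/4 (z = -23/(-1 - 3) + 0 = -23/(-4) + 0 = -1/4*(-23) + 0 = 23/4 + 0 = 23/4 ≈ 5.7500)
(1118/z - 211) + 231 = (1118/(23/4) - 211) + 231 = (1118*(4/23) - 211) + 231 = (4472/23 - 211) + 231 = -381/23 + 231 = 4932/23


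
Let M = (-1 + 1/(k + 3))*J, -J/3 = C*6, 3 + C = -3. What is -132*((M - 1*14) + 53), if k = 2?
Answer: 31284/5 ≈ 6256.8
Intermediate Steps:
C = -6 (C = -3 - 3 = -6)
J = 108 (J = -(-18)*6 = -3*(-36) = 108)
M = -432/5 (M = (-1 + 1/(2 + 3))*108 = (-1 + 1/5)*108 = (-1 + ⅕)*108 = -⅘*108 = -432/5 ≈ -86.400)
-132*((M - 1*14) + 53) = -132*((-432/5 - 1*14) + 53) = -132*((-432/5 - 14) + 53) = -132*(-502/5 + 53) = -132*(-237/5) = 31284/5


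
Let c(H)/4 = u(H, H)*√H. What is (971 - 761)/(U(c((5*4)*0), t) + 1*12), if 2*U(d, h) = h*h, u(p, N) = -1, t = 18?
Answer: 35/29 ≈ 1.2069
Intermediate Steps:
c(H) = -4*√H (c(H) = 4*(-√H) = -4*√H)
U(d, h) = h²/2 (U(d, h) = (h*h)/2 = h²/2)
(971 - 761)/(U(c((5*4)*0), t) + 1*12) = (971 - 761)/((½)*18² + 1*12) = 210/((½)*324 + 12) = 210/(162 + 12) = 210/174 = (1/174)*210 = 35/29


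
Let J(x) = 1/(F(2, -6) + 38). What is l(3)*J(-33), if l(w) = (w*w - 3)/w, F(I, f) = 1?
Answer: 2/39 ≈ 0.051282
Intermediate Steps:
l(w) = (-3 + w²)/w (l(w) = (w² - 3)/w = (-3 + w²)/w)
J(x) = 1/39 (J(x) = 1/(1 + 38) = 1/39)
l(3)*J(-33) = (3 - 3/3)*(1/39) = (3 - 3*⅓)*(1/39) = (3 - 1)*(1/39) = 2*(1/39) = 2/39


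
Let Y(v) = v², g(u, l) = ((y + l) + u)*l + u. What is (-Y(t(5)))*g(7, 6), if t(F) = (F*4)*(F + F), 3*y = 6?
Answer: -3880000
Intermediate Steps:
y = 2 (y = (⅓)*6 = 2)
g(u, l) = u + l*(2 + l + u) (g(u, l) = ((2 + l) + u)*l + u = (2 + l + u)*l + u = l*(2 + l + u) + u = u + l*(2 + l + u))
t(F) = 8*F² (t(F) = (4*F)*(2*F) = 8*F²)
(-Y(t(5)))*g(7, 6) = (-(8*5²)²)*(7 + 6² + 2*6 + 6*7) = (-(8*25)²)*(7 + 36 + 12 + 42) = -1*200²*97 = -1*40000*97 = -40000*97 = -3880000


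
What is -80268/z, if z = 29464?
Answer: -20067/7366 ≈ -2.7243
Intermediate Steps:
-80268/z = -80268/29464 = -80268*1/29464 = -20067/7366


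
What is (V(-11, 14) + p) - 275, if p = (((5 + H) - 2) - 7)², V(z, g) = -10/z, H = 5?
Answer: -3004/11 ≈ -273.09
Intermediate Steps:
p = 1 (p = (((5 + 5) - 2) - 7)² = ((10 - 2) - 7)² = (8 - 7)² = 1² = 1)
(V(-11, 14) + p) - 275 = (-10/(-11) + 1) - 275 = (-10*(-1/11) + 1) - 275 = (10/11 + 1) - 275 = 21/11 - 275 = -3004/11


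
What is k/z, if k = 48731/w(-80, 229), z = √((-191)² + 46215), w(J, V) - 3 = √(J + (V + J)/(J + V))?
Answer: 146193*√20674/3638624 - 48731*I*√1633246/3638624 ≈ 5.777 - 17.116*I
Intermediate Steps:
w(J, V) = 3 + √(1 + J) (w(J, V) = 3 + √(J + (V + J)/(J + V)) = 3 + √(J + (J + V)/(J + V)) = 3 + √(J + 1) = 3 + √(1 + J))
z = 2*√20674 (z = √(36481 + 46215) = √82696 = 2*√20674 ≈ 287.57)
k = 48731/(3 + I*√79) (k = 48731/(3 + √((-80 + 229 - 80*(-80 + 229))/(-80 + 229))) = 48731/(3 + √((-80 + 229 - 80*149)/149)) = 48731/(3 + √((-80 + 229 - 11920)/149)) = 48731/(3 + √((1/149)*(-11771))) = 48731/(3 + √(-79)) = 48731/(3 + I*√79) ≈ 1661.3 - 4921.9*I)
k/z = (146193/88 - 48731*I*√79/88)/((2*√20674)) = (146193/88 - 48731*I*√79/88)*(√20674/41348) = √20674*(146193/88 - 48731*I*√79/88)/41348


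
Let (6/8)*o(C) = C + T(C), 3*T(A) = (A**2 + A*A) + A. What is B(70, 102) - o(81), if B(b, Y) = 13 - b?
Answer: -6033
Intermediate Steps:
T(A) = A/3 + 2*A**2/3 (T(A) = ((A**2 + A*A) + A)/3 = ((A**2 + A**2) + A)/3 = (2*A**2 + A)/3 = (A + 2*A**2)/3 = A/3 + 2*A**2/3)
o(C) = 4*C/3 + 4*C*(1 + 2*C)/9 (o(C) = 4*(C + C*(1 + 2*C)/3)/3 = 4*C/3 + 4*C*(1 + 2*C)/9)
B(70, 102) - o(81) = (13 - 1*70) - 8*81*(2 + 81)/9 = (13 - 70) - 8*81*83/9 = -57 - 1*5976 = -57 - 5976 = -6033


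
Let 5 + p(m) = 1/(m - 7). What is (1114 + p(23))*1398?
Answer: 12403755/8 ≈ 1.5505e+6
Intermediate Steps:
p(m) = -5 + 1/(-7 + m) (p(m) = -5 + 1/(m - 7) = -5 + 1/(-7 + m))
(1114 + p(23))*1398 = (1114 + (36 - 5*23)/(-7 + 23))*1398 = (1114 + (36 - 115)/16)*1398 = (1114 + (1/16)*(-79))*1398 = (1114 - 79/16)*1398 = (17745/16)*1398 = 12403755/8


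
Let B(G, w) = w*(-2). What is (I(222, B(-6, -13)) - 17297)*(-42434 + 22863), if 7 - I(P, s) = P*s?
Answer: 451346402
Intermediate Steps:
B(G, w) = -2*w
I(P, s) = 7 - P*s
(I(222, B(-6, -13)) - 17297)*(-42434 + 22863) = ((7 - 1*222*(-2*(-13))) - 17297)*(-42434 + 22863) = ((7 - 1*222*26) - 17297)*(-19571) = ((7 - 5772) - 17297)*(-19571) = (-5765 - 17297)*(-19571) = -23062*(-19571) = 451346402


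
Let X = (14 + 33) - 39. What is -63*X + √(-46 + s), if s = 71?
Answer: -499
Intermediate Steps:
X = 8 (X = 47 - 39 = 8)
-63*X + √(-46 + s) = -63*8 + √(-46 + 71) = -504 + √25 = -504 + 5 = -499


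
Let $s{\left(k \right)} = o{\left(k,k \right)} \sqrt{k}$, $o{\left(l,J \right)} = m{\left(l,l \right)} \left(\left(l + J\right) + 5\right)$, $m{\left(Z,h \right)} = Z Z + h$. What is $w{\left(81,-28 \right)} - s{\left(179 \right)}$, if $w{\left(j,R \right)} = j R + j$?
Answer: $-2187 - 11695860 \sqrt{179} \approx -1.5648 \cdot 10^{8}$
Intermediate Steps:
$m{\left(Z,h \right)} = h + Z^{2}$ ($m{\left(Z,h \right)} = Z^{2} + h = h + Z^{2}$)
$w{\left(j,R \right)} = j + R j$ ($w{\left(j,R \right)} = R j + j = j + R j$)
$o{\left(l,J \right)} = \left(l + l^{2}\right) \left(5 + J + l\right)$ ($o{\left(l,J \right)} = \left(l + l^{2}\right) \left(\left(l + J\right) + 5\right) = \left(l + l^{2}\right) \left(\left(J + l\right) + 5\right) = \left(l + l^{2}\right) \left(5 + J + l\right)$)
$s{\left(k \right)} = k^{\frac{3}{2}} \left(1 + k\right) \left(5 + 2 k\right)$ ($s{\left(k \right)} = k \left(1 + k\right) \left(5 + k + k\right) \sqrt{k} = k \left(1 + k\right) \left(5 + 2 k\right) \sqrt{k} = k^{\frac{3}{2}} \left(1 + k\right) \left(5 + 2 k\right)$)
$w{\left(81,-28 \right)} - s{\left(179 \right)} = 81 \left(1 - 28\right) - 179^{\frac{3}{2}} \left(1 + 179\right) \left(5 + 2 \cdot 179\right) = 81 \left(-27\right) - 179 \sqrt{179} \cdot 180 \left(5 + 358\right) = -2187 - 179 \sqrt{179} \cdot 180 \cdot 363 = -2187 - 11695860 \sqrt{179}$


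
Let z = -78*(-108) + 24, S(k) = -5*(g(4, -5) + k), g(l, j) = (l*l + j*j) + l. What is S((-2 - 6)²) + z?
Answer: 7903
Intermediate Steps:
g(l, j) = l + j² + l² (g(l, j) = (l² + j²) + l = (j² + l²) + l = l + j² + l²)
S(k) = -225 - 5*k (S(k) = -5*((4 + (-5)² + 4²) + k) = -5*((4 + 25 + 16) + k) = -5*(45 + k) = -225 - 5*k)
z = 8448 (z = 8424 + 24 = 8448)
S((-2 - 6)²) + z = (-225 - 5*(-2 - 6)²) + 8448 = (-225 - 5*(-8)²) + 8448 = (-225 - 5*64) + 8448 = (-225 - 320) + 8448 = -545 + 8448 = 7903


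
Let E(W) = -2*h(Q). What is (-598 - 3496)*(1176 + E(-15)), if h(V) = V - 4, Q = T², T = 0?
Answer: -4847296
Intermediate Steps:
Q = 0 (Q = 0² = 0)
h(V) = -4 + V
E(W) = 8 (E(W) = -2*(-4 + 0) = -2*(-4) = 8)
(-598 - 3496)*(1176 + E(-15)) = (-598 - 3496)*(1176 + 8) = -4094*1184 = -4847296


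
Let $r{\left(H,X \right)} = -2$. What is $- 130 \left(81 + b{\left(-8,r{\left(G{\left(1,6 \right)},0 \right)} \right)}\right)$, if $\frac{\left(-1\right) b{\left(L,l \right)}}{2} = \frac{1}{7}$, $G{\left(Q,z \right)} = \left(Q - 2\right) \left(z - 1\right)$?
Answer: $- \frac{73450}{7} \approx -10493.0$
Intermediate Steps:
$G{\left(Q,z \right)} = \left(-1 + z\right) \left(-2 + Q\right)$ ($G{\left(Q,z \right)} = \left(-2 + Q\right) \left(-1 + z\right) = \left(-1 + z\right) \left(-2 + Q\right)$)
$b{\left(L,l \right)} = - \frac{2}{7}$
$- 130 \left(81 + b{\left(-8,r{\left(G{\left(1,6 \right)},0 \right)} \right)}\right) = - 130 \left(81 - \frac{2}{7}\right) = \left(-130\right) \frac{565}{7} = - \frac{73450}{7}$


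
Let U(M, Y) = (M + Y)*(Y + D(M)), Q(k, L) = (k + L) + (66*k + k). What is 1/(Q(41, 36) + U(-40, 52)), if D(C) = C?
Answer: 1/2968 ≈ 0.00033693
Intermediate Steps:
Q(k, L) = L + 68*k (Q(k, L) = (L + k) + 67*k = L + 68*k)
U(M, Y) = (M + Y)² (U(M, Y) = (M + Y)*(Y + M) = (M + Y)*(M + Y) = (M + Y)²)
1/(Q(41, 36) + U(-40, 52)) = 1/((36 + 68*41) + ((-40)² + 52² + 2*(-40)*52)) = 1/((36 + 2788) + (1600 + 2704 - 4160)) = 1/(2824 + 144) = 1/2968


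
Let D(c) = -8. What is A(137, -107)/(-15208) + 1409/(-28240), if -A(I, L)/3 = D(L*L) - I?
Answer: -4214059/53684240 ≈ -0.078497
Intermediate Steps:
A(I, L) = 24 + 3*I (A(I, L) = -3*(-8 - I) = 24 + 3*I)
A(137, -107)/(-15208) + 1409/(-28240) = (24 + 3*137)/(-15208) + 1409/(-28240) = (24 + 411)*(-1/15208) + 1409*(-1/28240) = 435*(-1/15208) - 1409/28240 = -435/15208 - 1409/28240 = -4214059/53684240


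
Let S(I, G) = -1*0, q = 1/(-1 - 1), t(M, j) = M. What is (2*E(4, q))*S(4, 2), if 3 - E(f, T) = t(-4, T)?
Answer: 0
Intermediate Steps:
q = -1/2 (q = 1/(-2) = -1/2 ≈ -0.50000)
E(f, T) = 7 (E(f, T) = 3 - 1*(-4) = 3 + 4 = 7)
S(I, G) = 0
(2*E(4, q))*S(4, 2) = (2*7)*0 = 14*0 = 0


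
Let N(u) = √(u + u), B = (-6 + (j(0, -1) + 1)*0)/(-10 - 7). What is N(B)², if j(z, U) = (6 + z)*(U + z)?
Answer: 12/17 ≈ 0.70588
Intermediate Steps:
B = 6/17 (B = (-6 + ((0² + 6*(-1) + 6*0 - 1*0) + 1)*0)/(-10 - 7) = (-6 + ((0 - 6 + 0 + 0) + 1)*0)/(-17) = (-6 + (-6 + 1)*0)*(-1/17) = (-6 - 5*0)*(-1/17) = (-6 + 0)*(-1/17) = -6*(-1/17) = 6/17 ≈ 0.35294)
N(u) = √2*√u (N(u) = √(2*u) = √2*√u)
N(B)² = (√2*√(6/17))² = (√2*(√102/17))² = (2*√51/17)² = 12/17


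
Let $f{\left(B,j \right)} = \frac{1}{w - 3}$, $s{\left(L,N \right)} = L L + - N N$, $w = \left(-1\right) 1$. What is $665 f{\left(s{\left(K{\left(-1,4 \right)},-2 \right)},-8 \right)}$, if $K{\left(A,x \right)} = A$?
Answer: $- \frac{665}{4} \approx -166.25$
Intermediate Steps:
$w = -1$
$s{\left(L,N \right)} = L^{2} - N^{2}$
$f{\left(B,j \right)} = - \frac{1}{4}$ ($f{\left(B,j \right)} = \frac{1}{-1 - 3} = \frac{1}{-4} = - \frac{1}{4}$)
$665 f{\left(s{\left(K{\left(-1,4 \right)},-2 \right)},-8 \right)} = 665 \left(- \frac{1}{4}\right) = - \frac{665}{4}$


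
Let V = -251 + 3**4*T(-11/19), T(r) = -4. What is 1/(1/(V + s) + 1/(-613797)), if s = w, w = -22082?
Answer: -13906798629/636454 ≈ -21850.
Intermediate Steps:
s = -22082
V = -575 (V = -251 + 3**4*(-4) = -251 + 81*(-4) = -251 - 324 = -575)
1/(1/(V + s) + 1/(-613797)) = 1/(1/(-575 - 22082) + 1/(-613797)) = 1/(1/(-22657) - 1/613797) = 1/(-1/22657 - 1/613797) = 1/(-636454/13906798629) = -13906798629/636454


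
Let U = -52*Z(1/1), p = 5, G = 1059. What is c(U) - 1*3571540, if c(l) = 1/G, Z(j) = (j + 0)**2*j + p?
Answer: -3782260859/1059 ≈ -3.5715e+6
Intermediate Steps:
Z(j) = 5 + j**3 (Z(j) = (j + 0)**2*j + 5 = j**2*j + 5 = j**3 + 5 = 5 + j**3)
U = -312 (U = -52*(5 + (1/1)**3) = -52*(5 + 1**3) = -52*(5 + 1) = -52*6 = -312)
c(l) = 1/1059
c(U) - 1*3571540 = 1/1059 - 1*3571540 = 1/1059 - 3571540 = -3782260859/1059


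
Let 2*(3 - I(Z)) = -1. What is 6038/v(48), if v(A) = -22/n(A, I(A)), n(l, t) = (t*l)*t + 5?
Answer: -1790267/11 ≈ -1.6275e+5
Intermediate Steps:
I(Z) = 7/2 (I(Z) = 3 - ½*(-1) = 3 + ½ = 7/2)
n(l, t) = 5 + l*t² (n(l, t) = (l*t)*t + 5 = l*t² + 5 = 5 + l*t²)
v(A) = -22/(5 + 49*A/4) (v(A) = -22/(5 + A*(7/2)²) = -22/(5 + A*(49/4)) = -22/(5 + 49*A/4))
6038/v(48) = 6038/((-88/(20 + 49*48))) = 6038/((-88/(20 + 2352))) = 6038/((-88/2372)) = 6038/((-88*1/2372)) = 6038/(-22/593) = 6038*(-593/22) = -1790267/11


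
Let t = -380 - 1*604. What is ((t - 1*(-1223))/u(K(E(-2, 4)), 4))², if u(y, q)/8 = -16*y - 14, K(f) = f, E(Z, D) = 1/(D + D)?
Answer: 57121/16384 ≈ 3.4864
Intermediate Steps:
E(Z, D) = 1/(2*D)
t = -984 (t = -380 - 604 = -984)
u(y, q) = -112 - 128*y (u(y, q) = 8*(-16*y - 14) = 8*(-14 - 16*y) = -112 - 128*y)
((t - 1*(-1223))/u(K(E(-2, 4)), 4))² = ((-984 - 1*(-1223))/(-112 - 64/4))² = ((-984 + 1223)/(-112 - 64/4))² = (239/(-112 - 128*⅛))² = (239/(-112 - 16))² = (239/(-128))² = (239*(-1/128))² = (-239/128)² = 57121/16384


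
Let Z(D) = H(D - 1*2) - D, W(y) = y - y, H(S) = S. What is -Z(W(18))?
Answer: 2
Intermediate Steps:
W(y) = 0
Z(D) = -2 (Z(D) = (D - 1*2) - D = (D - 2) - D = (-2 + D) - D = -2)
-Z(W(18)) = -1*(-2) = 2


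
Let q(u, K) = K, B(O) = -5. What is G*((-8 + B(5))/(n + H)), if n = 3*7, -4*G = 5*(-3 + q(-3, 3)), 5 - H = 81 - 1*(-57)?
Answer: 0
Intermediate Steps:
H = -133 (H = 5 - (81 - 1*(-57)) = 5 - (81 + 57) = 5 - 1*138 = 5 - 138 = -133)
G = 0 (G = -5*(-3 + 3)/4 = -5*0/4 = -¼*0 = 0)
n = 21
G*((-8 + B(5))/(n + H)) = 0*((-8 - 5)/(21 - 133)) = 0*(-13/(-112)) = 0*(-13*(-1/112)) = 0*(13/112) = 0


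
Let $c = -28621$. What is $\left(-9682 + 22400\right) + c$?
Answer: $-15903$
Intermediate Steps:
$\left(-9682 + 22400\right) + c = \left(-9682 + 22400\right) - 28621 = 12718 - 28621 = -15903$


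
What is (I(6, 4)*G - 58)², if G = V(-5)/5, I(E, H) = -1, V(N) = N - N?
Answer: 3364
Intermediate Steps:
V(N) = 0
G = 0 (G = 0/5 = 0*(⅕) = 0)
(I(6, 4)*G - 58)² = (-1*0 - 58)² = (0 - 58)² = (-58)² = 3364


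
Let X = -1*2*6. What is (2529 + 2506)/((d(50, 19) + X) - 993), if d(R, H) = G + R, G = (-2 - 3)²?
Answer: -1007/186 ≈ -5.4140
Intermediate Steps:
G = 25 (G = (-5)² = 25)
X = -12 (X = -2*6 = -12)
d(R, H) = 25 + R
(2529 + 2506)/((d(50, 19) + X) - 993) = (2529 + 2506)/(((25 + 50) - 12) - 993) = 5035/((75 - 12) - 993) = 5035/(63 - 993) = 5035/(-930) = 5035*(-1/930) = -1007/186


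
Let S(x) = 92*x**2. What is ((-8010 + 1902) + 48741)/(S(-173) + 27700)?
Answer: 14211/927056 ≈ 0.015329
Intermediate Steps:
((-8010 + 1902) + 48741)/(S(-173) + 27700) = ((-8010 + 1902) + 48741)/(92*(-173)**2 + 27700) = (-6108 + 48741)/(92*29929 + 27700) = 42633/(2753468 + 27700) = 42633/2781168 = 42633*(1/2781168) = 14211/927056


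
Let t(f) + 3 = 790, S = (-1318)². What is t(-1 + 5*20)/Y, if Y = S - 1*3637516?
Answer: -787/1900392 ≈ -0.00041413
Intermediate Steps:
S = 1737124
Y = -1900392 (Y = 1737124 - 1*3637516 = 1737124 - 3637516 = -1900392)
t(f) = 787 (t(f) = -3 + 790 = 787)
t(-1 + 5*20)/Y = 787/(-1900392) = 787*(-1/1900392) = -787/1900392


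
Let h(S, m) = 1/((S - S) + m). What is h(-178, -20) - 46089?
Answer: -921781/20 ≈ -46089.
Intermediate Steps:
h(S, m) = 1/m (h(S, m) = 1/(0 + m) = 1/m)
h(-178, -20) - 46089 = 1/(-20) - 46089 = -1/20 - 46089 = -921781/20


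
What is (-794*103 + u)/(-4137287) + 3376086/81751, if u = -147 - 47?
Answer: 13974538338658/338227349537 ≈ 41.317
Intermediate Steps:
u = -194
(-794*103 + u)/(-4137287) + 3376086/81751 = (-794*103 - 194)/(-4137287) + 3376086/81751 = (-81782 - 194)*(-1/4137287) + 3376086*(1/81751) = -81976*(-1/4137287) + 3376086/81751 = 81976/4137287 + 3376086/81751 = 13974538338658/338227349537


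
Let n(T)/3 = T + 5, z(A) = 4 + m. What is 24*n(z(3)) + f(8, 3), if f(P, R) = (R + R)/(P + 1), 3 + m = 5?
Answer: 2378/3 ≈ 792.67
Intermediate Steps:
m = 2 (m = -3 + 5 = 2)
z(A) = 6 (z(A) = 4 + 2 = 6)
f(P, R) = 2*R/(1 + P) (f(P, R) = (2*R)/(1 + P) = 2*R/(1 + P))
n(T) = 15 + 3*T (n(T) = 3*(T + 5) = 3*(5 + T) = 15 + 3*T)
24*n(z(3)) + f(8, 3) = 24*(15 + 3*6) + 2*3/(1 + 8) = 24*(15 + 18) + 2*3/9 = 24*33 + 2*3*(⅑) = 792 + ⅔ = 2378/3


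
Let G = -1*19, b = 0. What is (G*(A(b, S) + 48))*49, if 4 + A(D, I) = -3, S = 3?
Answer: -38171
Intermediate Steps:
A(D, I) = -7 (A(D, I) = -4 - 3 = -7)
G = -19
(G*(A(b, S) + 48))*49 = -19*(-7 + 48)*49 = -19*41*49 = -779*49 = -38171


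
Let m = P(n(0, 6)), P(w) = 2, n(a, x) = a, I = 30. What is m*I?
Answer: 60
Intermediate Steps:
m = 2
m*I = 2*30 = 60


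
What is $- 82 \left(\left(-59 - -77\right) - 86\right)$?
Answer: $5576$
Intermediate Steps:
$- 82 \left(\left(-59 - -77\right) - 86\right) = - 82 \left(\left(-59 + 77\right) - 86\right) = - 82 \left(18 - 86\right) = \left(-82\right) \left(-68\right) = 5576$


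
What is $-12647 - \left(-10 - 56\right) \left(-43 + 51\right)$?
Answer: $-12119$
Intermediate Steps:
$-12647 - \left(-10 - 56\right) \left(-43 + 51\right) = -12647 - \left(-66\right) 8 = -12647 - -528 = -12647 + 528 = -12119$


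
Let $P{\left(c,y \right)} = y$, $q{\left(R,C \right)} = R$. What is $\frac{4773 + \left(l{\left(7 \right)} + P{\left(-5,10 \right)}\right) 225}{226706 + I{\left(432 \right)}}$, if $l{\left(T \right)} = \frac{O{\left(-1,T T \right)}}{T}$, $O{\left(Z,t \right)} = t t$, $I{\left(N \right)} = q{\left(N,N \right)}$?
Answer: $\frac{42099}{113569} \approx 0.37069$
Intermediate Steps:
$I{\left(N \right)} = N$
$O{\left(Z,t \right)} = t^{2}$
$l{\left(T \right)} = T^{3}$ ($l{\left(T \right)} = \frac{\left(T T\right)^{2}}{T} = \frac{\left(T^{2}\right)^{2}}{T} = \frac{T^{4}}{T} = T^{3}$)
$\frac{4773 + \left(l{\left(7 \right)} + P{\left(-5,10 \right)}\right) 225}{226706 + I{\left(432 \right)}} = \frac{4773 + \left(7^{3} + 10\right) 225}{226706 + 432} = \frac{4773 + \left(343 + 10\right) 225}{227138} = \left(4773 + 353 \cdot 225\right) \frac{1}{227138} = \left(4773 + 79425\right) \frac{1}{227138} = 84198 \cdot \frac{1}{227138} = \frac{42099}{113569}$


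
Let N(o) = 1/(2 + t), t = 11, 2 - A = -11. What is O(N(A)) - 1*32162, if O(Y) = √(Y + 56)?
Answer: -32162 + 27*√13/13 ≈ -32155.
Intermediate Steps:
A = 13 (A = 2 - 1*(-11) = 2 + 11 = 13)
N(o) = 1/13 (N(o) = 1/(2 + 11) = 1/13)
O(Y) = √(56 + Y)
O(N(A)) - 1*32162 = √(56 + 1/13) - 1*32162 = √(729/13) - 32162 = 27*√13/13 - 32162 = -32162 + 27*√13/13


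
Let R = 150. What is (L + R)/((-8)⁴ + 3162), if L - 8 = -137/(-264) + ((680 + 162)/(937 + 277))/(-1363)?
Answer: 34623282365/1585278018192 ≈ 0.021841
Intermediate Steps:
L = 1860578765/218418024 (L = 8 + (-137/(-264) + ((680 + 162)/(937 + 277))/(-1363)) = 8 + (-137*(-1/264) + (842/1214)*(-1/1363)) = 8 + (137/264 + (842*(1/1214))*(-1/1363)) = 8 + (137/264 + (421/607)*(-1/1363)) = 8 + (137/264 - 421/827341) = 8 + 113234573/218418024 = 1860578765/218418024 ≈ 8.5184)
(L + R)/((-8)⁴ + 3162) = (1860578765/218418024 + 150)/((-8)⁴ + 3162) = 34623282365/(218418024*(4096 + 3162)) = (34623282365/218418024)/7258 = (34623282365/218418024)*(1/7258) = 34623282365/1585278018192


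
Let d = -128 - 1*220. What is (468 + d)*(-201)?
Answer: -24120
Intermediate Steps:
d = -348 (d = -128 - 220 = -348)
(468 + d)*(-201) = (468 - 348)*(-201) = 120*(-201) = -24120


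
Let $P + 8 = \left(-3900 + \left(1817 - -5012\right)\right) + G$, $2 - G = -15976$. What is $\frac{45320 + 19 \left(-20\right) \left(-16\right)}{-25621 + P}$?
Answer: $- \frac{25700}{3361} \approx -7.6465$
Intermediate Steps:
$G = 15978$ ($G = 2 - -15976 = 2 + 15976 = 15978$)
$P = 18899$ ($P = -8 + \left(\left(-3900 + \left(1817 - -5012\right)\right) + 15978\right) = -8 + \left(\left(-3900 + \left(1817 + 5012\right)\right) + 15978\right) = -8 + \left(\left(-3900 + 6829\right) + 15978\right) = -8 + \left(2929 + 15978\right) = -8 + 18907 = 18899$)
$\frac{45320 + 19 \left(-20\right) \left(-16\right)}{-25621 + P} = \frac{45320 + 19 \left(-20\right) \left(-16\right)}{-25621 + 18899} = \frac{45320 - -6080}{-6722} = \left(45320 + 6080\right) \left(- \frac{1}{6722}\right) = 51400 \left(- \frac{1}{6722}\right) = - \frac{25700}{3361}$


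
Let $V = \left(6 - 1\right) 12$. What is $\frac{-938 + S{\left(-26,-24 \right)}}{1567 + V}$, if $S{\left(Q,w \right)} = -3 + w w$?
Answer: $- \frac{365}{1627} \approx -0.22434$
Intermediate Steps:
$S{\left(Q,w \right)} = -3 + w^{2}$
$V = 60$ ($V = 5 \cdot 12 = 60$)
$\frac{-938 + S{\left(-26,-24 \right)}}{1567 + V} = \frac{-938 - \left(3 - \left(-24\right)^{2}\right)}{1567 + 60} = \frac{-938 + \left(-3 + 576\right)}{1627} = \frac{-938 + 573}{1627} = \frac{1}{1627} \left(-365\right) = - \frac{365}{1627}$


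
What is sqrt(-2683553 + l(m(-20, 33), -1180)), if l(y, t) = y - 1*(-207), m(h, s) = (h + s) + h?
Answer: I*sqrt(2683353) ≈ 1638.1*I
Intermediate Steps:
m(h, s) = s + 2*h
l(y, t) = 207 + y (l(y, t) = y + 207 = 207 + y)
sqrt(-2683553 + l(m(-20, 33), -1180)) = sqrt(-2683553 + (207 + (33 + 2*(-20)))) = sqrt(-2683553 + (207 + (33 - 40))) = sqrt(-2683553 + (207 - 7)) = sqrt(-2683553 + 200) = sqrt(-2683353) = I*sqrt(2683353)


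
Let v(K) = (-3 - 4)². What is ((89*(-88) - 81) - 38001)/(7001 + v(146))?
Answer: -22957/3525 ≈ -6.5126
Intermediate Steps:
v(K) = 49 (v(K) = (-7)² = 49)
((89*(-88) - 81) - 38001)/(7001 + v(146)) = ((89*(-88) - 81) - 38001)/(7001 + 49) = ((-7832 - 81) - 38001)/7050 = (-7913 - 38001)*(1/7050) = -45914*1/7050 = -22957/3525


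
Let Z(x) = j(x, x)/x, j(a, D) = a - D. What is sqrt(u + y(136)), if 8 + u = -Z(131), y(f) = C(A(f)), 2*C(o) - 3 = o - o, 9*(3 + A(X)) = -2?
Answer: I*sqrt(26)/2 ≈ 2.5495*I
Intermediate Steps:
A(X) = -29/9 (A(X) = -3 + (1/9)*(-2) = -3 - 2/9 = -29/9)
C(o) = 3/2 (C(o) = 3/2 + (o - o)/2 = 3/2 + (1/2)*0 = 3/2 + 0 = 3/2)
Z(x) = 0 (Z(x) = (x - x)/x = 0/x = 0)
y(f) = 3/2
u = -8 (u = -8 - 1*0 = -8 + 0 = -8)
sqrt(u + y(136)) = sqrt(-8 + 3/2) = sqrt(-13/2) = I*sqrt(26)/2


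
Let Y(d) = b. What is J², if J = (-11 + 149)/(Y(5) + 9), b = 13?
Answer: 4761/121 ≈ 39.347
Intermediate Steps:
Y(d) = 13
J = 69/11 (J = (-11 + 149)/(13 + 9) = 138/22 = 138*(1/22) = 69/11 ≈ 6.2727)
J² = (69/11)² = 4761/121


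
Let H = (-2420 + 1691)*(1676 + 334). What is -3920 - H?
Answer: 1461370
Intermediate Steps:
H = -1465290 (H = -729*2010 = -1465290)
-3920 - H = -3920 - 1*(-1465290) = -3920 + 1465290 = 1461370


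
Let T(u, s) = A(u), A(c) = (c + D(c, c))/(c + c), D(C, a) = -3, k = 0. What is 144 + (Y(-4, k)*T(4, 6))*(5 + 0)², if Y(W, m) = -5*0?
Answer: 144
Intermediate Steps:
A(c) = (-3 + c)/(2*c) (A(c) = (c - 3)/(c + c) = (-3 + c)/((2*c)) = (-3 + c)*(1/(2*c)) = (-3 + c)/(2*c))
T(u, s) = (-3 + u)/(2*u)
Y(W, m) = 0
144 + (Y(-4, k)*T(4, 6))*(5 + 0)² = 144 + (0*((½)*(-3 + 4)/4))*(5 + 0)² = 144 + (0*((½)*(¼)*1))*5² = 144 + (0*(⅛))*25 = 144 + 0*25 = 144 + 0 = 144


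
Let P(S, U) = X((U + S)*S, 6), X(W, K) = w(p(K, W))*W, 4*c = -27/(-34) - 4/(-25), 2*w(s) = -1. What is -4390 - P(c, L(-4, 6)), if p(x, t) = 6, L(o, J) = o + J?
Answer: -101490627479/23120000 ≈ -4389.7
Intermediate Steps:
L(o, J) = J + o
w(s) = -½ (w(s) = (½)*(-1) = -½)
c = 811/3400 (c = (-27/(-34) - 4/(-25))/4 = (-27*(-1/34) - 4*(-1/25))/4 = (27/34 + 4/25)/4 = (¼)*(811/850) = 811/3400 ≈ 0.23853)
X(W, K) = -W/2
P(S, U) = -S*(S + U)/2 (P(S, U) = -(U + S)*S/2 = -(S + U)*S/2 = -S*(S + U)/2)
-4390 - P(c, L(-4, 6)) = -4390 - (-1)*811*(811/3400 + (6 - 4))/(2*3400) = -4390 - (-1)*811*(811/3400 + 2)/(2*3400) = -4390 - (-1)*811*7611/(2*3400*3400) = -4390 - 1*(-6172521/23120000) = -4390 + 6172521/23120000 = -101490627479/23120000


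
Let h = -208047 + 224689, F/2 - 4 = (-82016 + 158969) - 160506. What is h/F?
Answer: -8321/83549 ≈ -0.099594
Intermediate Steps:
F = -167098 (F = 8 + 2*((-82016 + 158969) - 160506) = 8 + 2*(76953 - 160506) = 8 + 2*(-83553) = 8 - 167106 = -167098)
h = 16642
h/F = 16642/(-167098) = 16642*(-1/167098) = -8321/83549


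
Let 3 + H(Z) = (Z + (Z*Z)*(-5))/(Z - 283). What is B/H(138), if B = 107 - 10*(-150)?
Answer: 233015/94647 ≈ 2.4619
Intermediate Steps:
H(Z) = -3 + (Z - 5*Z²)/(-283 + Z) (H(Z) = -3 + (Z + (Z*Z)*(-5))/(Z - 283) = -3 + (Z + Z²*(-5))/(-283 + Z) = -3 + (Z - 5*Z²)/(-283 + Z))
B = 1607 (B = 107 + 1500 = 1607)
B/H(138) = 1607/(((849 - 5*138² - 2*138)/(-283 + 138))) = 1607/(((849 - 5*19044 - 276)/(-145))) = 1607/((-(849 - 95220 - 276)/145)) = 1607/((-1/145*(-94647))) = 1607/(94647/145) = 1607*(145/94647) = 233015/94647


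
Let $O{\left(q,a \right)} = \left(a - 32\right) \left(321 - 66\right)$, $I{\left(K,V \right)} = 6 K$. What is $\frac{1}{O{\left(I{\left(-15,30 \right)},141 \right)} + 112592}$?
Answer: $\frac{1}{140387} \approx 7.1232 \cdot 10^{-6}$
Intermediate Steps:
$O{\left(q,a \right)} = -8160 + 255 a$ ($O{\left(q,a \right)} = \left(-32 + a\right) 255 = -8160 + 255 a$)
$\frac{1}{O{\left(I{\left(-15,30 \right)},141 \right)} + 112592} = \frac{1}{\left(-8160 + 255 \cdot 141\right) + 112592} = \frac{1}{\left(-8160 + 35955\right) + 112592} = \frac{1}{27795 + 112592} = \frac{1}{140387}$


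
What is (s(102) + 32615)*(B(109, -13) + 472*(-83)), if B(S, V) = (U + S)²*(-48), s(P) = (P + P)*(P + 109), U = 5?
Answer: -50160706456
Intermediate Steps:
s(P) = 2*P*(109 + P) (s(P) = (2*P)*(109 + P) = 2*P*(109 + P))
B(S, V) = -48*(5 + S)² (B(S, V) = (5 + S)²*(-48) = -48*(5 + S)²)
(s(102) + 32615)*(B(109, -13) + 472*(-83)) = (2*102*(109 + 102) + 32615)*(-48*(5 + 109)² + 472*(-83)) = (2*102*211 + 32615)*(-48*114² - 39176) = (43044 + 32615)*(-48*12996 - 39176) = 75659*(-623808 - 39176) = 75659*(-662984) = -50160706456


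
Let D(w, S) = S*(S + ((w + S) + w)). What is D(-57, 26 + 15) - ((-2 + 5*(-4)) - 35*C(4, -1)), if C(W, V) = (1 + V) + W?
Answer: -1150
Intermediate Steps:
C(W, V) = 1 + V + W
D(w, S) = S*(2*S + 2*w) (D(w, S) = S*(S + ((S + w) + w)) = S*(S + (S + 2*w)) = S*(2*S + 2*w))
D(-57, 26 + 15) - ((-2 + 5*(-4)) - 35*C(4, -1)) = 2*(26 + 15)*((26 + 15) - 57) - ((-2 + 5*(-4)) - 35*(1 - 1 + 4)) = 2*41*(41 - 57) - ((-2 - 20) - 35*4) = 2*41*(-16) - (-22 - 140) = -1312 - 1*(-162) = -1312 + 162 = -1150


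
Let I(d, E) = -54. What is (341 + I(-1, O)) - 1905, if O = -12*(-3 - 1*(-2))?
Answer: -1618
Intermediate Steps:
O = 12 (O = -12*(-3 + 2) = -12*(-1) = 12)
(341 + I(-1, O)) - 1905 = (341 - 54) - 1905 = 287 - 1905 = -1618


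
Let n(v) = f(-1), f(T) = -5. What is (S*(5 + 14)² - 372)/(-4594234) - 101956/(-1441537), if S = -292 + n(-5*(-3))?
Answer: 623503245997/6622758297658 ≈ 0.094146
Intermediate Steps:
n(v) = -5
S = -297 (S = -292 - 5 = -297)
(S*(5 + 14)² - 372)/(-4594234) - 101956/(-1441537) = (-297*(5 + 14)² - 372)/(-4594234) - 101956/(-1441537) = (-297*19² - 372)*(-1/4594234) - 101956*(-1/1441537) = (-297*361 - 372)*(-1/4594234) + 101956/1441537 = (-107217 - 372)*(-1/4594234) + 101956/1441537 = -107589*(-1/4594234) + 101956/1441537 = 107589/4594234 + 101956/1441537 = 623503245997/6622758297658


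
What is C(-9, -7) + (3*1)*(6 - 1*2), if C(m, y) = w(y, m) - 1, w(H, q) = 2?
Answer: 13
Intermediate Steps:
C(m, y) = 1 (C(m, y) = 2 - 1 = 1)
C(-9, -7) + (3*1)*(6 - 1*2) = 1 + (3*1)*(6 - 1*2) = 1 + 3*(6 - 2) = 1 + 3*4 = 1 + 12 = 13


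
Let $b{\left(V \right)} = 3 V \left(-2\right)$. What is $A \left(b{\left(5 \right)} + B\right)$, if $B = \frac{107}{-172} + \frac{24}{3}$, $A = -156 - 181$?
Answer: $\frac{1311267}{172} \approx 7623.6$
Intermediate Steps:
$b{\left(V \right)} = - 6 V$
$A = -337$
$B = \frac{1269}{172}$ ($B = 107 \left(- \frac{1}{172}\right) + 24 \cdot \frac{1}{3} = - \frac{107}{172} + 8 = \frac{1269}{172} \approx 7.3779$)
$A \left(b{\left(5 \right)} + B\right) = - 337 \left(\left(-6\right) 5 + \frac{1269}{172}\right) = - 337 \left(-30 + \frac{1269}{172}\right) = \left(-337\right) \left(- \frac{3891}{172}\right) = \frac{1311267}{172}$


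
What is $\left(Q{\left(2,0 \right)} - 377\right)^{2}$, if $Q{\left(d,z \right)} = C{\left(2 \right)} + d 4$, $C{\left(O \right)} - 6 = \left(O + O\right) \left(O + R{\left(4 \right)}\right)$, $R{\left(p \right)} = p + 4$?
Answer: $104329$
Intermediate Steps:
$R{\left(p \right)} = 4 + p$
$C{\left(O \right)} = 6 + 2 O \left(8 + O\right)$ ($C{\left(O \right)} = 6 + \left(O + O\right) \left(O + \left(4 + 4\right)\right) = 6 + 2 O \left(O + 8\right) = 6 + 2 O \left(8 + O\right)$)
$Q{\left(d,z \right)} = 46 + 4 d$ ($Q{\left(d,z \right)} = \left(6 + 2 \cdot 2^{2} + 16 \cdot 2\right) + d 4 = \left(6 + 2 \cdot 4 + 32\right) + 4 d = \left(6 + 8 + 32\right) + 4 d = 46 + 4 d$)
$\left(Q{\left(2,0 \right)} - 377\right)^{2} = \left(\left(46 + 4 \cdot 2\right) - 377\right)^{2} = \left(\left(46 + 8\right) - 377\right)^{2} = \left(54 - 377\right)^{2} = \left(-323\right)^{2} = 104329$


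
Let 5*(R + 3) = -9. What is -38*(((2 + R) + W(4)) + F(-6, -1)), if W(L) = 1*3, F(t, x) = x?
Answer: 152/5 ≈ 30.400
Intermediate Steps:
W(L) = 3
R = -24/5 (R = -3 + (⅕)*(-9) = -3 - 9/5 = -24/5 ≈ -4.8000)
-38*(((2 + R) + W(4)) + F(-6, -1)) = -38*(((2 - 24/5) + 3) - 1) = -38*((-14/5 + 3) - 1) = -38*(⅕ - 1) = -38*(-⅘) = 152/5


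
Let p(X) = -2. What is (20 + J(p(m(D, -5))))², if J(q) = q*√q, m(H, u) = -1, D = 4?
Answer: 392 - 80*I*√2 ≈ 392.0 - 113.14*I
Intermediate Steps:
J(q) = q^(3/2)
(20 + J(p(m(D, -5))))² = (20 + (-2)^(3/2))² = (20 - 2*I*√2)²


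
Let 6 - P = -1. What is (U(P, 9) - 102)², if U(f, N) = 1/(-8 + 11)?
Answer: 93025/9 ≈ 10336.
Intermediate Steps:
P = 7 (P = 6 - 1*(-1) = 6 + 1 = 7)
U(f, N) = ⅓ (U(f, N) = 1/3 = ⅓)
(U(P, 9) - 102)² = (⅓ - 102)² = (-305/3)² = 93025/9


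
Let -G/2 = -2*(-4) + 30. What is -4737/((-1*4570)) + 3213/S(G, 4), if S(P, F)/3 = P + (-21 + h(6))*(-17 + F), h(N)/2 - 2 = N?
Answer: -4842363/50270 ≈ -96.327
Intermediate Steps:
h(N) = 4 + 2*N
G = -76 (G = -2*(-2*(-4) + 30) = -2*(8 + 30) = -2*38 = -76)
S(P, F) = 255 - 15*F + 3*P (S(P, F) = 3*(P + (-21 + (4 + 2*6))*(-17 + F)) = 3*(P + (-21 + (4 + 12))*(-17 + F)) = 3*(P + (-21 + 16)*(-17 + F)) = 3*(P - 5*(-17 + F)) = 3*(P + (85 - 5*F)) = 3*(85 + P - 5*F) = 255 - 15*F + 3*P)
-4737/((-1*4570)) + 3213/S(G, 4) = -4737/((-1*4570)) + 3213/(255 - 15*4 + 3*(-76)) = -4737/(-4570) + 3213/(255 - 60 - 228) = -4737*(-1/4570) + 3213/(-33) = 4737/4570 + 3213*(-1/33) = 4737/4570 - 1071/11 = -4842363/50270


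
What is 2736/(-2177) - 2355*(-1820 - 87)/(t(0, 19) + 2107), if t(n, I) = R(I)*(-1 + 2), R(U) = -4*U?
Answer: 3257105843/1473829 ≈ 2210.0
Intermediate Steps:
t(n, I) = -4*I (t(n, I) = (-4*I)*(-1 + 2) = -4*I*1 = -4*I)
2736/(-2177) - 2355*(-1820 - 87)/(t(0, 19) + 2107) = 2736/(-2177) - 2355*(-1820 - 87)/(-4*19 + 2107) = 2736*(-1/2177) - 2355*(-1907/(-76 + 2107)) = -2736/2177 - 2355/(2031*(-1/1907)) = -2736/2177 - 2355/(-2031/1907) = -2736/2177 - 2355*(-1907/2031) = -2736/2177 + 1496995/677 = 3257105843/1473829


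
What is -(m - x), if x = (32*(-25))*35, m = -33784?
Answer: 5784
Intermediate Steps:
x = -28000 (x = -800*35 = -28000)
-(m - x) = -(-33784 - 1*(-28000)) = -(-33784 + 28000) = -1*(-5784) = 5784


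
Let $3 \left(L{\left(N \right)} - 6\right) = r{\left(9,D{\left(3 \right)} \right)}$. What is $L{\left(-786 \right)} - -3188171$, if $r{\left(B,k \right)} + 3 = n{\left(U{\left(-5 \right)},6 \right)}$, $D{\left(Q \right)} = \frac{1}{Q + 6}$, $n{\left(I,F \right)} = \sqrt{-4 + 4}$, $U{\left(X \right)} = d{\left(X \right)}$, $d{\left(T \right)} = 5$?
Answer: $3188176$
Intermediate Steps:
$U{\left(X \right)} = 5$
$n{\left(I,F \right)} = 0$ ($n{\left(I,F \right)} = \sqrt{0} = 0$)
$D{\left(Q \right)} = \frac{1}{6 + Q}$
$r{\left(B,k \right)} = -3$ ($r{\left(B,k \right)} = -3 + 0 = -3$)
$L{\left(N \right)} = 5$ ($L{\left(N \right)} = 6 + \frac{1}{3} \left(-3\right) = 6 - 1 = 5$)
$L{\left(-786 \right)} - -3188171 = 5 - -3188171 = 5 + 3188171 = 3188176$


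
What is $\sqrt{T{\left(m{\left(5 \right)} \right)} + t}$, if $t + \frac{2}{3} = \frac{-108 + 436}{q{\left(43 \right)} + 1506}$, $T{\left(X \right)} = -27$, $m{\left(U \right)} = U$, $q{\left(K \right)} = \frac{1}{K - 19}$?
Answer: $\frac{i \sqrt{322747994265}}{108435} \approx 5.2392 i$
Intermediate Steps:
$q{\left(K \right)} = \frac{1}{-19 + K}$
$t = - \frac{48674}{108435}$ ($t = - \frac{2}{3} + \frac{-108 + 436}{\frac{1}{-19 + 43} + 1506} = - \frac{2}{3} + \frac{328}{\frac{1}{24} + 1506} = - \frac{2}{3} + \frac{328}{\frac{36145}{24}} = - \frac{2}{3} + 328 \cdot \frac{24}{36145} = - \frac{2}{3} + \frac{7872}{36145} = - \frac{48674}{108435} \approx -0.44888$)
$\sqrt{T{\left(m{\left(5 \right)} \right)} + t} = \sqrt{-27 - \frac{48674}{108435}} = \sqrt{- \frac{2976419}{108435}} = \frac{i \sqrt{322747994265}}{108435}$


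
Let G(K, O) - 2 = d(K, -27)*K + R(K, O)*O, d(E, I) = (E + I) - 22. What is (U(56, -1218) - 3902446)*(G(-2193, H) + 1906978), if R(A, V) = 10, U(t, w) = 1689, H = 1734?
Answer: -26685180056682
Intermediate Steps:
d(E, I) = -22 + E + I
G(K, O) = 2 + 10*O + K*(-49 + K) (G(K, O) = 2 + ((-22 + K - 27)*K + 10*O) = 2 + ((-49 + K)*K + 10*O) = 2 + (K*(-49 + K) + 10*O) = 2 + (10*O + K*(-49 + K)) = 2 + 10*O + K*(-49 + K))
(U(56, -1218) - 3902446)*(G(-2193, H) + 1906978) = (1689 - 3902446)*((2 + 10*1734 - 2193*(-49 - 2193)) + 1906978) = -3900757*((2 + 17340 - 2193*(-2242)) + 1906978) = -3900757*((2 + 17340 + 4916706) + 1906978) = -3900757*(4934048 + 1906978) = -3900757*6841026 = -26685180056682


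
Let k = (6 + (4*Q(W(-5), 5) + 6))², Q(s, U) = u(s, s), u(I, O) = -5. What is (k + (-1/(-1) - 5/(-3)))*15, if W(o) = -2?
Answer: 1000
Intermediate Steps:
Q(s, U) = -5
k = 64 (k = (6 + (4*(-5) + 6))² = (6 + (-20 + 6))² = (6 - 14)² = (-8)² = 64)
(k + (-1/(-1) - 5/(-3)))*15 = (64 + (-1/(-1) - 5/(-3)))*15 = (64 + (-1*(-1) - 5*(-⅓)))*15 = (64 + (1 + 5/3))*15 = (64 + 8/3)*15 = (200/3)*15 = 1000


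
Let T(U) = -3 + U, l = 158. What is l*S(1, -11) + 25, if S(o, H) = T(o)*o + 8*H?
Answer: -14195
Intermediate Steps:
S(o, H) = 8*H + o*(-3 + o) (S(o, H) = (-3 + o)*o + 8*H = o*(-3 + o) + 8*H = 8*H + o*(-3 + o))
l*S(1, -11) + 25 = 158*(8*(-11) + 1*(-3 + 1)) + 25 = 158*(-88 + 1*(-2)) + 25 = 158*(-88 - 2) + 25 = 158*(-90) + 25 = -14220 + 25 = -14195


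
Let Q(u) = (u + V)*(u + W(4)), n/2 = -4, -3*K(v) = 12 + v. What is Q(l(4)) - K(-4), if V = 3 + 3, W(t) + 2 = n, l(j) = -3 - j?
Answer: 59/3 ≈ 19.667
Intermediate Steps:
K(v) = -4 - v/3 (K(v) = -(12 + v)/3 = -4 - v/3)
n = -8 (n = 2*(-4) = -8)
W(t) = -10 (W(t) = -2 - 8 = -10)
V = 6
Q(u) = (-10 + u)*(6 + u) (Q(u) = (u + 6)*(u - 10) = (6 + u)*(-10 + u) = (-10 + u)*(6 + u))
Q(l(4)) - K(-4) = (-60 + (-3 - 1*4)² - 4*(-3 - 1*4)) - (-4 - ⅓*(-4)) = (-60 + (-3 - 4)² - 4*(-3 - 4)) - (-4 + 4/3) = (-60 + (-7)² - 4*(-7)) - 1*(-8/3) = (-60 + 49 + 28) + 8/3 = 17 + 8/3 = 59/3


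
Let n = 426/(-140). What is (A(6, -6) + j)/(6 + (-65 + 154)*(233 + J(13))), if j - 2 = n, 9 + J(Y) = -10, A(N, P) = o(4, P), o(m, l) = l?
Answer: -493/1333640 ≈ -0.00036966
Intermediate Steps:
A(N, P) = P
J(Y) = -19 (J(Y) = -9 - 10 = -19)
n = -213/70 (n = 426*(-1/140) = -213/70 ≈ -3.0429)
j = -73/70 (j = 2 - 213/70 = -73/70 ≈ -1.0429)
(A(6, -6) + j)/(6 + (-65 + 154)*(233 + J(13))) = (-6 - 73/70)/(6 + (-65 + 154)*(233 - 19)) = -493/(70*(6 + 89*214)) = -493/(70*(6 + 19046)) = -493/70/19052 = -493/70*1/19052 = -493/1333640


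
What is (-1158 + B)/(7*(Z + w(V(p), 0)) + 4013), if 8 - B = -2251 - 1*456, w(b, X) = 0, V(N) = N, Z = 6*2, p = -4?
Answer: 1557/4097 ≈ 0.38003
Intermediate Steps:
Z = 12
B = 2715 (B = 8 - (-2251 - 1*456) = 8 - (-2251 - 456) = 8 - 1*(-2707) = 8 + 2707 = 2715)
(-1158 + B)/(7*(Z + w(V(p), 0)) + 4013) = (-1158 + 2715)/(7*(12 + 0) + 4013) = 1557/(7*12 + 4013) = 1557/(84 + 4013) = 1557/4097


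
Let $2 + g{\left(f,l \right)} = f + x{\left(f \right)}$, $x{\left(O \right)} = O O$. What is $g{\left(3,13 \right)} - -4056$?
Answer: $4066$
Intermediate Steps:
$x{\left(O \right)} = O^{2}$
$g{\left(f,l \right)} = -2 + f + f^{2}$ ($g{\left(f,l \right)} = -2 + \left(f + f^{2}\right) = -2 + f + f^{2}$)
$g{\left(3,13 \right)} - -4056 = \left(-2 + 3 + 3^{2}\right) - -4056 = \left(-2 + 3 + 9\right) + 4056 = 10 + 4056 = 4066$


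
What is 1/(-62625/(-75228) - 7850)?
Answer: -25076/196825725 ≈ -0.00012740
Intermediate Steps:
1/(-62625/(-75228) - 7850) = 1/(-62625*(-1/75228) - 7850) = 1/(20875/25076 - 7850) = 1/(-196825725/25076) = -25076/196825725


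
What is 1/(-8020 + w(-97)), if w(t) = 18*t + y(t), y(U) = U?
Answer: -1/9863 ≈ -0.00010139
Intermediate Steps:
w(t) = 19*t (w(t) = 18*t + t = 19*t)
1/(-8020 + w(-97)) = 1/(-8020 + 19*(-97)) = 1/(-8020 - 1843) = 1/(-9863) = -1/9863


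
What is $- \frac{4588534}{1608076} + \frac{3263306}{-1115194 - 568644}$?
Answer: $- \frac{3243497993187}{676934868922} \approx -4.7915$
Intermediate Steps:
$- \frac{4588534}{1608076} + \frac{3263306}{-1115194 - 568644} = \left(-4588534\right) \frac{1}{1608076} + \frac{3263306}{-1683838} = - \frac{2294267}{804038} + 3263306 \left(- \frac{1}{1683838}\right) = - \frac{2294267}{804038} - \frac{1631653}{841919} = - \frac{3243497993187}{676934868922}$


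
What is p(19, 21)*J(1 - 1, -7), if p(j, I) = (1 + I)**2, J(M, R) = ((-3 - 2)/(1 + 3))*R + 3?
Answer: 5687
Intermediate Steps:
J(M, R) = 3 - 5*R/4 (J(M, R) = (-5/4)*R + 3 = (-5*1/4)*R + 3 = -5*R/4 + 3 = 3 - 5*R/4)
p(19, 21)*J(1 - 1, -7) = (1 + 21)**2*(3 - 5/4*(-7)) = 22**2*(3 + 35/4) = 484*(47/4) = 5687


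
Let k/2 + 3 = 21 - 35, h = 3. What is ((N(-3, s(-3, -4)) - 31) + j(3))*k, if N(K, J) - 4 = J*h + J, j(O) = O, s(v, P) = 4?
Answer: 272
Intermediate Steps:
N(K, J) = 4 + 4*J (N(K, J) = 4 + (J*3 + J) = 4 + (3*J + J) = 4 + 4*J)
k = -34 (k = -6 + 2*(21 - 35) = -6 + 2*(-14) = -6 - 28 = -34)
((N(-3, s(-3, -4)) - 31) + j(3))*k = (((4 + 4*4) - 31) + 3)*(-34) = (((4 + 16) - 31) + 3)*(-34) = ((20 - 31) + 3)*(-34) = (-11 + 3)*(-34) = -8*(-34) = 272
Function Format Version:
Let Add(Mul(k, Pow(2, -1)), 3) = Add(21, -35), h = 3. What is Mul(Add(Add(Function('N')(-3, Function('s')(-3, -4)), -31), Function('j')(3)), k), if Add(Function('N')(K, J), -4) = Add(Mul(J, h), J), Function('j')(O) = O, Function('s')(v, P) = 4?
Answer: 272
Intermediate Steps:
Function('N')(K, J) = Add(4, Mul(4, J)) (Function('N')(K, J) = Add(4, Add(Mul(J, 3), J)) = Add(4, Add(Mul(3, J), J)) = Add(4, Mul(4, J)))
k = -34 (k = Add(-6, Mul(2, Add(21, -35))) = Add(-6, Mul(2, -14)) = Add(-6, -28) = -34)
Mul(Add(Add(Function('N')(-3, Function('s')(-3, -4)), -31), Function('j')(3)), k) = Mul(Add(Add(Add(4, Mul(4, 4)), -31), 3), -34) = Mul(Add(Add(Add(4, 16), -31), 3), -34) = Mul(Add(Add(20, -31), 3), -34) = Mul(Add(-11, 3), -34) = Mul(-8, -34) = 272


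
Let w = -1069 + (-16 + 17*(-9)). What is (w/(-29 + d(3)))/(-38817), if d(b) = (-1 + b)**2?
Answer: -1238/970425 ≈ -0.0012757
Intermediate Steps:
w = -1238 (w = -1069 + (-16 - 153) = -1069 - 169 = -1238)
(w/(-29 + d(3)))/(-38817) = (-1238/(-29 + (-1 + 3)**2))/(-38817) = (-1238/(-29 + 2**2))*(-1/38817) = (-1238/(-29 + 4))*(-1/38817) = (-1238/(-25))*(-1/38817) = -1/25*(-1238)*(-1/38817) = (1238/25)*(-1/38817) = -1238/970425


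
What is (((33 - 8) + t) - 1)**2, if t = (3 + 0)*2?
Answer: 900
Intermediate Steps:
t = 6 (t = 3*2 = 6)
(((33 - 8) + t) - 1)**2 = (((33 - 8) + 6) - 1)**2 = ((25 + 6) - 1)**2 = (31 - 1)**2 = 30**2 = 900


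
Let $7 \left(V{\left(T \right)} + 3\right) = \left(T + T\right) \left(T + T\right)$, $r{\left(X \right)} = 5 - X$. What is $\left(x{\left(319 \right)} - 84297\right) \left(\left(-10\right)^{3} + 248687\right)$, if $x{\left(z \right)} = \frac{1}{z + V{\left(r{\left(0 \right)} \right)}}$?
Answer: $- \frac{48272872908359}{2312} \approx -2.0879 \cdot 10^{10}$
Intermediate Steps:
$V{\left(T \right)} = -3 + \frac{4 T^{2}}{7}$ ($V{\left(T \right)} = -3 + \frac{\left(T + T\right) \left(T + T\right)}{7} = -3 + \frac{2 T 2 T}{7} = -3 + \frac{4 T^{2}}{7}$)
$x{\left(z \right)} = \frac{1}{\frac{79}{7} + z}$ ($x{\left(z \right)} = \frac{1}{z - \left(3 - \frac{4 \left(5 - 0\right)^{2}}{7}\right)} = \frac{1}{z - \left(3 - \frac{4 \left(5 + 0\right)^{2}}{7}\right)} = \frac{1}{z - \left(3 - \frac{4 \cdot 5^{2}}{7}\right)} = \frac{1}{z + \left(-3 + \frac{4}{7} \cdot 25\right)} = \frac{1}{z + \left(-3 + \frac{100}{7}\right)} = \frac{1}{z + \frac{79}{7}} = \frac{1}{\frac{79}{7} + z}$)
$\left(x{\left(319 \right)} - 84297\right) \left(\left(-10\right)^{3} + 248687\right) = \left(\frac{7}{79 + 7 \cdot 319} - 84297\right) \left(\left(-10\right)^{3} + 248687\right) = \left(\frac{7}{79 + 2233} - 84297\right) \left(-1000 + 248687\right) = \left(\frac{7}{2312} - 84297\right) 247687 = \left(- \frac{194894657}{2312}\right) 247687 = - \frac{48272872908359}{2312}$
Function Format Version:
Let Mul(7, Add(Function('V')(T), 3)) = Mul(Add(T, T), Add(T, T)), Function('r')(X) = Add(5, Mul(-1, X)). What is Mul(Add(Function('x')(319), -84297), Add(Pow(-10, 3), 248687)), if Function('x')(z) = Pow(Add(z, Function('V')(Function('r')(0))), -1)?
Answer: Rational(-48272872908359, 2312) ≈ -2.0879e+10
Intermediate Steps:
Function('V')(T) = Add(-3, Mul(Rational(4, 7), Pow(T, 2))) (Function('V')(T) = Add(-3, Mul(Rational(1, 7), Mul(Add(T, T), Add(T, T)))) = Add(-3, Mul(Rational(1, 7), Mul(Mul(2, T), Mul(2, T)))) = Add(-3, Mul(Rational(1, 7), Mul(4, Pow(T, 2)))) = Add(-3, Mul(Rational(4, 7), Pow(T, 2))))
Function('x')(z) = Pow(Add(Rational(79, 7), z), -1) (Function('x')(z) = Pow(Add(z, Add(-3, Mul(Rational(4, 7), Pow(Add(5, Mul(-1, 0)), 2)))), -1) = Pow(Add(z, Add(-3, Mul(Rational(4, 7), Pow(Add(5, 0), 2)))), -1) = Pow(Add(z, Add(-3, Mul(Rational(4, 7), Pow(5, 2)))), -1) = Pow(Add(z, Add(-3, Mul(Rational(4, 7), 25))), -1) = Pow(Add(z, Add(-3, Rational(100, 7))), -1) = Pow(Add(z, Rational(79, 7)), -1) = Pow(Add(Rational(79, 7), z), -1))
Mul(Add(Function('x')(319), -84297), Add(Pow(-10, 3), 248687)) = Mul(Add(Mul(7, Pow(Add(79, Mul(7, 319)), -1)), -84297), Add(Pow(-10, 3), 248687)) = Mul(Add(Mul(7, Pow(Add(79, 2233), -1)), -84297), Add(-1000, 248687)) = Mul(Add(Mul(7, Pow(2312, -1)), -84297), 247687) = Mul(Add(Mul(7, Rational(1, 2312)), -84297), 247687) = Mul(Add(Rational(7, 2312), -84297), 247687) = Mul(Rational(-194894657, 2312), 247687) = Rational(-48272872908359, 2312)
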